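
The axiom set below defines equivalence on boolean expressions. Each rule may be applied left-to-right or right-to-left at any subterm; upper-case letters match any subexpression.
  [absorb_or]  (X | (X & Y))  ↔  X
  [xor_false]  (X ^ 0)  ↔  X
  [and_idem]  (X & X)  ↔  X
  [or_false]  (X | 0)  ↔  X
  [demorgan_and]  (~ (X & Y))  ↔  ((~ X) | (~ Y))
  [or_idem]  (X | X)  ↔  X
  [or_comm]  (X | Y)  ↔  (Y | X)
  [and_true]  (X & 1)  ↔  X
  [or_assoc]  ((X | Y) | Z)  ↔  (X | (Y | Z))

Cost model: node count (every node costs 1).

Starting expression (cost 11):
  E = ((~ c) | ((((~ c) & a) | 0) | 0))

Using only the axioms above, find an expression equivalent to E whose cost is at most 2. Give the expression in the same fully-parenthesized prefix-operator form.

(~ c)   [cost 2]

1. [or_false →] (((~ c) & a) | 0)  →  ((~ c) & a);  E = ((~ c) | (((~ c) & a) | 0))
2. [or_false →] (((~ c) & a) | 0)  →  ((~ c) & a);  E = ((~ c) | ((~ c) & a))
3. [absorb_or →] ((~ c) | ((~ c) & a))  →  (~ c);  cost 2 ≤ 2, done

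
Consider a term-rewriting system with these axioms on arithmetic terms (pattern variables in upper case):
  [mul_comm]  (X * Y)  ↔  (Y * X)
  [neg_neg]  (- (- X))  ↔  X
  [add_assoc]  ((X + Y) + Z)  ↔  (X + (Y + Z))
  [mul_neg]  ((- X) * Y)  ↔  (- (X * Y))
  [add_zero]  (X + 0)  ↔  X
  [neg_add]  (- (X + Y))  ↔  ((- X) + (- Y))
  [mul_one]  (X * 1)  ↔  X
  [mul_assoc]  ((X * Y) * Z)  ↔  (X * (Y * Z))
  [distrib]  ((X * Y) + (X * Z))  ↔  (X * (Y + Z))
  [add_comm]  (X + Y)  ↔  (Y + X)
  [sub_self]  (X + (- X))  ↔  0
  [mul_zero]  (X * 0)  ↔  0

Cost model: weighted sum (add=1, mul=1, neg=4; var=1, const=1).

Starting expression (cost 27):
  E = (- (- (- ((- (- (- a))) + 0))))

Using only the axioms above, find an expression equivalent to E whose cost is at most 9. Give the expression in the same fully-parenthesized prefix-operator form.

(- (- a))   [cost 9]

step 1: neg_neg (→) rewrites (- (- (- a))) into (- a), now (- (- (- ((- a) + 0))))
step 2: add_zero (→) rewrites ((- a) + 0) into (- a), now (- (- (- (- a))))
step 3: neg_neg (→) rewrites (- (- (- (- a)))) into (- (- a)), reaching cost 9 (bound 9)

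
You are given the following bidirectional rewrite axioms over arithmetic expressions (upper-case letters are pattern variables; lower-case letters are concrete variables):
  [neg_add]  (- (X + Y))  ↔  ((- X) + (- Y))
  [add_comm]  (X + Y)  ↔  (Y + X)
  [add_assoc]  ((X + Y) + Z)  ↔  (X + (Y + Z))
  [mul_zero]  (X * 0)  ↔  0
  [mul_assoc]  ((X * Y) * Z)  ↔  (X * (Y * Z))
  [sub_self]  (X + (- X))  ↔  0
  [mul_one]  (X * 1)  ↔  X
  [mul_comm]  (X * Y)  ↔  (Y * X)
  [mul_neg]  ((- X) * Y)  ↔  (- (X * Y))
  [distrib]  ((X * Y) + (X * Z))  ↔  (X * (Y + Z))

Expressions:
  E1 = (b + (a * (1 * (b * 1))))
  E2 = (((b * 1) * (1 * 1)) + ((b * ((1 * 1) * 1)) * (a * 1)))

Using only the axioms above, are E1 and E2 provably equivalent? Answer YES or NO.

step 1: mul_one (→) rewrites (b * 1) into b, now (b + (a * (1 * b)))
step 2: mul_comm (→) rewrites (1 * b) into (b * 1), now (b + (a * (b * 1)))
step 3: mul_one (→) rewrites (b * 1) into b, now (b + (a * b))
step 4: add_comm (→) rewrites (b + (a * b)) into ((a * b) + b)
step 5: mul_comm (→) rewrites (a * b) into (b * a), now ((b * a) + b)
step 6: add_comm (→) rewrites ((b * a) + b) into (b + (b * a))
step 7: mul_one (←) rewrites b into (b * 1), now (b + ((b * 1) * a))
step 8: mul_one (←) rewrites 1 into (1 * 1), now (b + ((b * (1 * 1)) * a))
step 9: mul_one (←) rewrites b into (b * 1), now ((b * 1) + ((b * (1 * 1)) * a))
step 10: mul_one (←) rewrites 1 into (1 * 1), now ((b * (1 * 1)) + ((b * (1 * 1)) * a))
step 11: mul_one (←) rewrites a into (a * 1), now ((b * (1 * 1)) + ((b * (1 * 1)) * (a * 1)))
step 12: mul_one (←) rewrites b into (b * 1), now (((b * 1) * (1 * 1)) + ((b * (1 * 1)) * (a * 1)))
step 13: mul_one (←) rewrites 1 into (1 * 1), which is E2

YES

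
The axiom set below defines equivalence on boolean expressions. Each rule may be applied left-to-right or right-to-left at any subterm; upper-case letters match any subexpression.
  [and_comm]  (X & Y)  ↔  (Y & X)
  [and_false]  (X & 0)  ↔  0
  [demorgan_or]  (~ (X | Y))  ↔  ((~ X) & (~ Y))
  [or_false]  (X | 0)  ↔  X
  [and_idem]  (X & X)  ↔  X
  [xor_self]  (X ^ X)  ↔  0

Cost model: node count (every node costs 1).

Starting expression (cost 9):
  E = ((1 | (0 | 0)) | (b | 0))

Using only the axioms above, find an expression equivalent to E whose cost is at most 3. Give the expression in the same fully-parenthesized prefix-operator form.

(1 | b)   [cost 3]

(1) (0 | 0)  =[or_false →]=  0    ⊢ ((1 | 0) | (b | 0))
(2) (1 | 0)  =[or_false →]=  1    ⊢ (1 | (b | 0))
(3) (b | 0)  =[or_false →]=  b    ⊢ cost 3, within 3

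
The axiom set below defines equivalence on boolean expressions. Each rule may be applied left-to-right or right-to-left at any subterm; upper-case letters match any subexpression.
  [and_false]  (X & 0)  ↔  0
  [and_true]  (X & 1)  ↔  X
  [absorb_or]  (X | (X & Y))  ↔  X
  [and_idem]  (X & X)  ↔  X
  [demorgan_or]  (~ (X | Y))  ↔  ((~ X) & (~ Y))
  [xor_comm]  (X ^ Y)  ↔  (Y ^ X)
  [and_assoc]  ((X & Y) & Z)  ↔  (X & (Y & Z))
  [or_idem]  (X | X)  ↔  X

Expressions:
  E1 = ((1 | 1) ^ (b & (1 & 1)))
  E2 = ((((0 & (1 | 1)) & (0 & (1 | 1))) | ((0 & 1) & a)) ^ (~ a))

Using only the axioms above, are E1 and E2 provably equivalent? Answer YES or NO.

NO

All listed rules preserve value, hence provable equivalence implies equal values everywhere; look for a separating assignment.
a=0, b=1 gives E1 ↦ 0, E2 ↦ 1; values differ ⇒ not provably equivalent.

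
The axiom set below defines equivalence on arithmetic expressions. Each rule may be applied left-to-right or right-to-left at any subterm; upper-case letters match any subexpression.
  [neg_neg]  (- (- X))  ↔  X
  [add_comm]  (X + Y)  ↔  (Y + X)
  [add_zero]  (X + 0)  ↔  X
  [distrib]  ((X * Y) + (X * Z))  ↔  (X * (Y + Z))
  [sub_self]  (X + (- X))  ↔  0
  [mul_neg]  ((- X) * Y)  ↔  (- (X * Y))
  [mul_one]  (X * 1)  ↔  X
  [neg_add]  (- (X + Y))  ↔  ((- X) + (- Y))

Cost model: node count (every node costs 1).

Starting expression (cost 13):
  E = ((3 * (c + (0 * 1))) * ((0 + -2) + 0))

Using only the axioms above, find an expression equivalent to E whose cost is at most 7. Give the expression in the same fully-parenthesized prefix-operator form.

((3 * c) * (0 + -2))   [cost 7]

1. [mul_one →] (0 * 1)  →  0;  E = ((3 * (c + 0)) * ((0 + -2) + 0))
2. [add_zero →] ((0 + -2) + 0)  →  (0 + -2);  E = ((3 * (c + 0)) * (0 + -2))
3. [add_zero →] (c + 0)  →  c;  cost 7 ≤ 7, done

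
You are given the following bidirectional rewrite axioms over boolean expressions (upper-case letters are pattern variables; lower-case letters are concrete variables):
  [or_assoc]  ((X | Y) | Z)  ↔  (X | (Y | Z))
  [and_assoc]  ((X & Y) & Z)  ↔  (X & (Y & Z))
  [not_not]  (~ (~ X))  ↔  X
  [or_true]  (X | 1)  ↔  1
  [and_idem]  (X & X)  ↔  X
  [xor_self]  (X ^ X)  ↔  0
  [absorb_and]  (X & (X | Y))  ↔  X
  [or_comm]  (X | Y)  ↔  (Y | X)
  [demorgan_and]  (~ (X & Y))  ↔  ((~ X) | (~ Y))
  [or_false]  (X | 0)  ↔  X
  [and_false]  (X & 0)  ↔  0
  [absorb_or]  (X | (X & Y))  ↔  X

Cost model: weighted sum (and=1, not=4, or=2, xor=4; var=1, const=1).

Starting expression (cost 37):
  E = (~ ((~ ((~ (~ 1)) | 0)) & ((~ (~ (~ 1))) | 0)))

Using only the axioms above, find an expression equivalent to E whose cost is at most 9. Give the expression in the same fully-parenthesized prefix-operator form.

(~ (~ 1))   [cost 9]

1. [or_false →] ((~ (~ 1)) | 0)  →  (~ (~ 1));  E = (~ ((~ (~ (~ 1))) & ((~ (~ (~ 1))) | 0)))
2. [absorb_and →] ((~ (~ (~ 1))) & ((~ (~ (~ 1))) | 0))  →  (~ (~ (~ 1)));  E = (~ (~ (~ (~ 1))))
3. [not_not →] (~ (~ (~ 1)))  →  (~ 1);  cost 9 ≤ 9, done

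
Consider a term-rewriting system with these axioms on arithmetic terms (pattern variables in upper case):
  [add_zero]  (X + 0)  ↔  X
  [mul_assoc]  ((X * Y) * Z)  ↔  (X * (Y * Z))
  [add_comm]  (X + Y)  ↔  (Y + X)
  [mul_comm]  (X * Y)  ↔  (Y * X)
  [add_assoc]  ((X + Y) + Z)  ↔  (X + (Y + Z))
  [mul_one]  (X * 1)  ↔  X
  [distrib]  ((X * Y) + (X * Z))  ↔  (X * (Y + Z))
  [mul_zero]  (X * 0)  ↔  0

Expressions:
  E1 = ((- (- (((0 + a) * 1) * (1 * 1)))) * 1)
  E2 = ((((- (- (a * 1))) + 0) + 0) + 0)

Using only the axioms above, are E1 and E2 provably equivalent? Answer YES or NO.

step 1: mul_one (→) rewrites ((- (- (((0 + a) * 1) * (1 * 1)))) * 1) into (- (- (((0 + a) * 1) * (1 * 1))))
step 2: add_comm (→) rewrites (0 + a) into (a + 0), now (- (- (((a + 0) * 1) * (1 * 1))))
step 3: mul_one (→) rewrites (1 * 1) into 1, now (- (- (((a + 0) * 1) * 1)))
step 4: add_zero (→) rewrites (a + 0) into a, now (- (- ((a * 1) * 1)))
step 5: mul_one (→) rewrites ((a * 1) * 1) into (a * 1), now (- (- (a * 1)))
step 6: add_zero (←) rewrites (- (- (a * 1))) into ((- (- (a * 1))) + 0)
step 7: add_zero (←) rewrites (- (- (a * 1))) into ((- (- (a * 1))) + 0), now (((- (- (a * 1))) + 0) + 0)
step 8: add_zero (←) rewrites (((- (- (a * 1))) + 0) + 0) into ((((- (- (a * 1))) + 0) + 0) + 0), which is E2

YES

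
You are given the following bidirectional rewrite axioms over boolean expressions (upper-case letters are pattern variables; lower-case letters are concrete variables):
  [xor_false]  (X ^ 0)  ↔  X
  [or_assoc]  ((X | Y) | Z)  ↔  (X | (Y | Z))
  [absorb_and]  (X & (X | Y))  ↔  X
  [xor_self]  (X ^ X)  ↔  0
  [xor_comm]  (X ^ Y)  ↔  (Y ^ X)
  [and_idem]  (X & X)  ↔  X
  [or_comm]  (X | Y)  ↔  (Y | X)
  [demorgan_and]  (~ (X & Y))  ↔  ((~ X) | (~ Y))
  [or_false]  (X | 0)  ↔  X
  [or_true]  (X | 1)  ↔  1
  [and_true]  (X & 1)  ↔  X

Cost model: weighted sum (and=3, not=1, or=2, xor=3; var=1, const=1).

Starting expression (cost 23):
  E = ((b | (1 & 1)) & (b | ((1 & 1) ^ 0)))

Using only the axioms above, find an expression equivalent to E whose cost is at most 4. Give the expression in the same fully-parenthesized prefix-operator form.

1. [xor_false →] ((1 & 1) ^ 0)  →  (1 & 1);  E = ((b | (1 & 1)) & (b | (1 & 1)))
2. [and_idem →] ((b | (1 & 1)) & (b | (1 & 1)))  →  (b | (1 & 1))
3. [and_true →] (1 & 1)  →  1;  cost 4 ≤ 4, done

(b | 1)   [cost 4]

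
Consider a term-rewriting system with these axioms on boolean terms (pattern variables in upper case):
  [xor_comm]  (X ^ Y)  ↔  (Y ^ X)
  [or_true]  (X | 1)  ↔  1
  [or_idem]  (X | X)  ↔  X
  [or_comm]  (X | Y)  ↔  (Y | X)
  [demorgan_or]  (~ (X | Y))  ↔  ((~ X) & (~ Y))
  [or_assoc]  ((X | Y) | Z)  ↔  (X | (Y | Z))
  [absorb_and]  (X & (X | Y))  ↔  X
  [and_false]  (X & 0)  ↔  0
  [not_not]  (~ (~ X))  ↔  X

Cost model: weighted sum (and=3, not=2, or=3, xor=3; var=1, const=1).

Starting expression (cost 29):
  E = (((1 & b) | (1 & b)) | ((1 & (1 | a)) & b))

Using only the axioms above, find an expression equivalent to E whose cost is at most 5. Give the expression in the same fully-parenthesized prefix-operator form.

(1 & b)   [cost 5]

(1) (1 & (1 | a))  =[absorb_and →]=  1    ⊢ (((1 & b) | (1 & b)) | (1 & b))
(2) ((1 & b) | (1 & b))  =[or_idem →]=  (1 & b)    ⊢ ((1 & b) | (1 & b))
(3) ((1 & b) | (1 & b))  =[or_idem →]=  (1 & b)    ⊢ cost 5, within 5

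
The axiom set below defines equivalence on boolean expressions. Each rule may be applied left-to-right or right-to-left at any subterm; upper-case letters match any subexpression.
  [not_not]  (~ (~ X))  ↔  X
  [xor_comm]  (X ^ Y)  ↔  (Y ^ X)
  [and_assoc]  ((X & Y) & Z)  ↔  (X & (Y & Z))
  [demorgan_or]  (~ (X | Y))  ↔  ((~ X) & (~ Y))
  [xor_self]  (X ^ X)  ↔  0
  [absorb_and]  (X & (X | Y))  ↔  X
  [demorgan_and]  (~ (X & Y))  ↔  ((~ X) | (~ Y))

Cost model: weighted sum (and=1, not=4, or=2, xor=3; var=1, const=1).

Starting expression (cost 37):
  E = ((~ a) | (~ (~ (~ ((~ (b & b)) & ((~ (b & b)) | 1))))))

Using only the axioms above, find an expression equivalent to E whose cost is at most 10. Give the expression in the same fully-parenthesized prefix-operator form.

((~ a) | (b & b))   [cost 10]

step 1: absorb_and (→) rewrites ((~ (b & b)) & ((~ (b & b)) | 1)) into (~ (b & b)), now ((~ a) | (~ (~ (~ (~ (b & b))))))
step 2: not_not (→) rewrites (~ (~ (~ (b & b)))) into (~ (b & b)), now ((~ a) | (~ (~ (b & b))))
step 3: not_not (→) rewrites (~ (~ (b & b))) into (b & b), reaching cost 10 (bound 10)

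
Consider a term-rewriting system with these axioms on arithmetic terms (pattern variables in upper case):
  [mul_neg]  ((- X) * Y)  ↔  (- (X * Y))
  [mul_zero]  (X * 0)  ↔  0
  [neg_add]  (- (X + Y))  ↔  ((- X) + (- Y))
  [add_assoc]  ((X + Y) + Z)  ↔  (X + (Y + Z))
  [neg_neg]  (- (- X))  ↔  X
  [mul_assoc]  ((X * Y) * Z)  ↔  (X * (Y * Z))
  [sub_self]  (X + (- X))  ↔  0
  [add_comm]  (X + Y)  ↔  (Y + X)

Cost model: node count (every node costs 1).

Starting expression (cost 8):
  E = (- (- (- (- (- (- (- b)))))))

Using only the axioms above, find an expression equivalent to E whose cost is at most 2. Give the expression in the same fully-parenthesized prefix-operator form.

(- b)   [cost 2]

1. [neg_neg →] (- (- (- (- b))))  →  (- (- b));  E = (- (- (- (- (- b)))))
2. [neg_neg →] (- (- (- b)))  →  (- b);  E = (- (- (- b)))
3. [neg_neg →] (- (- b))  →  b;  cost 2 ≤ 2, done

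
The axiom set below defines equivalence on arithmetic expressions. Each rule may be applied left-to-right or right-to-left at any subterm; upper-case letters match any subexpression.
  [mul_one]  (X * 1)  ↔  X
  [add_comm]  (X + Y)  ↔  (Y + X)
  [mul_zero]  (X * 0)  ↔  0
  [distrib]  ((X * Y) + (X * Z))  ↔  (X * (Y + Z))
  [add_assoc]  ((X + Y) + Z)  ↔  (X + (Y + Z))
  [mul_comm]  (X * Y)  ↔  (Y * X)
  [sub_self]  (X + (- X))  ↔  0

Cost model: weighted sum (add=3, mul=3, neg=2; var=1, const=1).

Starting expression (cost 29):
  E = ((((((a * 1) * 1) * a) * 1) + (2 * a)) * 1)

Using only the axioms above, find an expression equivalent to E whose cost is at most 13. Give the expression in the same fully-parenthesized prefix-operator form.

step 1: mul_one (→) rewrites ((((((a * 1) * 1) * a) * 1) + (2 * a)) * 1) into (((((a * 1) * 1) * a) * 1) + (2 * a))
step 2: mul_one (→) rewrites (a * 1) into a, now ((((a * 1) * a) * 1) + (2 * a))
step 3: mul_one (→) rewrites (a * 1) into a, now (((a * a) * 1) + (2 * a))
step 4: mul_one (→) rewrites ((a * a) * 1) into (a * a), reaching cost 13 (bound 13)

((a * a) + (2 * a))   [cost 13]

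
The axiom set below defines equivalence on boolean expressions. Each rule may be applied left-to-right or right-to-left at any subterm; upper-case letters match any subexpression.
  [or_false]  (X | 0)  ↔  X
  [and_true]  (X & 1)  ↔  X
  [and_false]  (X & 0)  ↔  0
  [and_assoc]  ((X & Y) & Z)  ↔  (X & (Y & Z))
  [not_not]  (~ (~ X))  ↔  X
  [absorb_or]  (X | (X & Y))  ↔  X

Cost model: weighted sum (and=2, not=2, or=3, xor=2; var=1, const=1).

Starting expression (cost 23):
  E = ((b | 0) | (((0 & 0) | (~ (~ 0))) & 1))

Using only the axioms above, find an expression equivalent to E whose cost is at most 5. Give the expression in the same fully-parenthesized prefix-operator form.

(1) (((0 & 0) | (~ (~ 0))) & 1)  =[and_true →]=  ((0 & 0) | (~ (~ 0)))    ⊢ ((b | 0) | ((0 & 0) | (~ (~ 0))))
(2) (b | 0)  =[or_false →]=  b    ⊢ (b | ((0 & 0) | (~ (~ 0))))
(3) (~ (~ 0))  =[not_not →]=  0    ⊢ (b | ((0 & 0) | 0))
(4) (0 & 0)  =[and_false →]=  0    ⊢ (b | (0 | 0))
(5) (0 | 0)  =[or_false →]=  0    ⊢ cost 5, within 5

(b | 0)   [cost 5]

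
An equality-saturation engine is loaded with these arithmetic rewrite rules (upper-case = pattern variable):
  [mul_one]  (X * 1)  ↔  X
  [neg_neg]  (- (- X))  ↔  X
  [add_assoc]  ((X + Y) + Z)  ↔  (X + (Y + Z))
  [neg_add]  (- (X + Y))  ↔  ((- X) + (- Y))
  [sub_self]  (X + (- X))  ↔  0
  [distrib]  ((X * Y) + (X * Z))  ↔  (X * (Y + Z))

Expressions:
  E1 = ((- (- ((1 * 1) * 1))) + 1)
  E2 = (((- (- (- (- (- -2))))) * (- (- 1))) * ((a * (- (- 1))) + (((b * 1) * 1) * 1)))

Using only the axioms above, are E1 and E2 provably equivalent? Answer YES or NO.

NO

Every axiom is a valid identity, so a rewrite proof would force E1 and E2 to agree under every assignment.
At a=0, b=0: E1 = 2 but E2 = 0; they differ, so no derivation exists.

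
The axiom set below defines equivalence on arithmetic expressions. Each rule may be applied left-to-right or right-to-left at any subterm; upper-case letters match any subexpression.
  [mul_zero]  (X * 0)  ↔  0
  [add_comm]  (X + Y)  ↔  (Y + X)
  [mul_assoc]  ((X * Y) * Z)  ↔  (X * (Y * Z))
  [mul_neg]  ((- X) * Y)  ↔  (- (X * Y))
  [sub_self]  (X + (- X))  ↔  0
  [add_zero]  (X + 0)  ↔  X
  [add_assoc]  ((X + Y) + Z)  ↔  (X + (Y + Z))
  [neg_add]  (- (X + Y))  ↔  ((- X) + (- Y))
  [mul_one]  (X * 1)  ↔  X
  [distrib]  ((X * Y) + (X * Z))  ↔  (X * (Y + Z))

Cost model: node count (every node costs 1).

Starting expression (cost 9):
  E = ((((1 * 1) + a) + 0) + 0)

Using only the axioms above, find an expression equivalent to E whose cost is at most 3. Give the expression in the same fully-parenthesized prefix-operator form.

(1 + a)   [cost 3]

1. [add_zero →] (((1 * 1) + a) + 0)  →  ((1 * 1) + a);  E = (((1 * 1) + a) + 0)
2. [add_zero →] (((1 * 1) + a) + 0)  →  ((1 * 1) + a)
3. [mul_one →] (1 * 1)  →  1;  cost 3 ≤ 3, done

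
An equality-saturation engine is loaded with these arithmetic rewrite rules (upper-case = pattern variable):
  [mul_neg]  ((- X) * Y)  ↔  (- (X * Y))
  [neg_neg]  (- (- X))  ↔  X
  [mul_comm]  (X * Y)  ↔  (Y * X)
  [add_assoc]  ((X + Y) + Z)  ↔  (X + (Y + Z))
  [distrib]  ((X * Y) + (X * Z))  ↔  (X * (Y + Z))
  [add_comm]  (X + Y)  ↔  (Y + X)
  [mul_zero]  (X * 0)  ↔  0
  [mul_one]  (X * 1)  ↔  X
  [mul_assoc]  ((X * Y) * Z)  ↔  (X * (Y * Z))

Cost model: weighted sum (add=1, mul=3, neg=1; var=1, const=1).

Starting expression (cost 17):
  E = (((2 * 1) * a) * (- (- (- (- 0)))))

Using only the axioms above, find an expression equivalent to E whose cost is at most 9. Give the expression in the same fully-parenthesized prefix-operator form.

((2 * a) * 0)   [cost 9]

step 1: neg_neg (→) rewrites (- (- (- (- 0)))) into (- (- 0)), now (((2 * 1) * a) * (- (- 0)))
step 2: neg_neg (→) rewrites (- (- 0)) into 0, now (((2 * 1) * a) * 0)
step 3: mul_one (→) rewrites (2 * 1) into 2, reaching cost 9 (bound 9)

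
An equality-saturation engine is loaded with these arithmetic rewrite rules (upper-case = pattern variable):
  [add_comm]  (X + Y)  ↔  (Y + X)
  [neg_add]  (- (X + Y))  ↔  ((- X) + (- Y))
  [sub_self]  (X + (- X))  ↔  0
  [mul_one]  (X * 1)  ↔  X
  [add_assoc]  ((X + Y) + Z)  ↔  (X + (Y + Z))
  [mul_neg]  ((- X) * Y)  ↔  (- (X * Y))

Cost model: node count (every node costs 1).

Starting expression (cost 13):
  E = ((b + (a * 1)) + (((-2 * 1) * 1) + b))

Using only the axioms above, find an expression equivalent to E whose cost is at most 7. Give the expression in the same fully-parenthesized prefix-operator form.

((b + a) + (b + -2))   [cost 7]

step 1: mul_one (→) rewrites ((-2 * 1) * 1) into (-2 * 1), now ((b + (a * 1)) + ((-2 * 1) + b))
step 2: mul_one (→) rewrites (-2 * 1) into -2, now ((b + (a * 1)) + (-2 + b))
step 3: add_comm (→) rewrites (-2 + b) into (b + -2), now ((b + (a * 1)) + (b + -2))
step 4: mul_one (→) rewrites (a * 1) into a, reaching cost 7 (bound 7)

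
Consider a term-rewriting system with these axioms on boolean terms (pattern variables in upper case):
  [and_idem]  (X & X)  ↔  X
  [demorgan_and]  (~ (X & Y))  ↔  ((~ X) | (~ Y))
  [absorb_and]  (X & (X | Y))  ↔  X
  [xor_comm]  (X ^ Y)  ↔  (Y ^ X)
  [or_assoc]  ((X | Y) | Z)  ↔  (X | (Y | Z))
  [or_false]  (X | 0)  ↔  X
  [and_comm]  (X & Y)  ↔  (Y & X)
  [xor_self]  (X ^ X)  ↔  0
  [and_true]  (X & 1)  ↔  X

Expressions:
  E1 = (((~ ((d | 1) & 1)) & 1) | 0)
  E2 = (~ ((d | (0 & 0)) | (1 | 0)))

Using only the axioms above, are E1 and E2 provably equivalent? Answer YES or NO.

step 1: and_true (→) rewrites ((d | 1) & 1) into (d | 1), now (((~ (d | 1)) & 1) | 0)
step 2: or_false (→) rewrites (((~ (d | 1)) & 1) | 0) into ((~ (d | 1)) & 1)
step 3: and_true (→) rewrites ((~ (d | 1)) & 1) into (~ (d | 1))
step 4: or_false (←) rewrites d into (d | 0), now (~ ((d | 0) | 1))
step 5: and_idem (←) rewrites 0 into (0 & 0), now (~ ((d | (0 & 0)) | 1))
step 6: or_false (←) rewrites 1 into (1 | 0), which is E2

YES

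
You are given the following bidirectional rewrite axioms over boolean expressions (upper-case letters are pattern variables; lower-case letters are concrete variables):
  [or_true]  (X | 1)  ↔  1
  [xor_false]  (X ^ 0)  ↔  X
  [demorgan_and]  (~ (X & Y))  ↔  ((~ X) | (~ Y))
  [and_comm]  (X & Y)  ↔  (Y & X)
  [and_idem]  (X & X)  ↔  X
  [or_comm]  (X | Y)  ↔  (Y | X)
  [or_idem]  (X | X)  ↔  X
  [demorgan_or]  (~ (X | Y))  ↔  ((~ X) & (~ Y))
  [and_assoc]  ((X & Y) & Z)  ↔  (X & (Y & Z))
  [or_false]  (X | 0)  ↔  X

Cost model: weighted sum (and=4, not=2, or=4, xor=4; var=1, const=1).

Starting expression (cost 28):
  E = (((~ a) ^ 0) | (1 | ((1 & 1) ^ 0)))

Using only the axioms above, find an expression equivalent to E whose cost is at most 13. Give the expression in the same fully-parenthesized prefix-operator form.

((~ a) | (1 | 1))   [cost 13]

(1) ((1 & 1) ^ 0)  =[xor_false →]=  (1 & 1)    ⊢ (((~ a) ^ 0) | (1 | (1 & 1)))
(2) (1 & 1)  =[and_idem →]=  1    ⊢ (((~ a) ^ 0) | (1 | 1))
(3) ((~ a) ^ 0)  =[xor_false →]=  (~ a)    ⊢ cost 13, within 13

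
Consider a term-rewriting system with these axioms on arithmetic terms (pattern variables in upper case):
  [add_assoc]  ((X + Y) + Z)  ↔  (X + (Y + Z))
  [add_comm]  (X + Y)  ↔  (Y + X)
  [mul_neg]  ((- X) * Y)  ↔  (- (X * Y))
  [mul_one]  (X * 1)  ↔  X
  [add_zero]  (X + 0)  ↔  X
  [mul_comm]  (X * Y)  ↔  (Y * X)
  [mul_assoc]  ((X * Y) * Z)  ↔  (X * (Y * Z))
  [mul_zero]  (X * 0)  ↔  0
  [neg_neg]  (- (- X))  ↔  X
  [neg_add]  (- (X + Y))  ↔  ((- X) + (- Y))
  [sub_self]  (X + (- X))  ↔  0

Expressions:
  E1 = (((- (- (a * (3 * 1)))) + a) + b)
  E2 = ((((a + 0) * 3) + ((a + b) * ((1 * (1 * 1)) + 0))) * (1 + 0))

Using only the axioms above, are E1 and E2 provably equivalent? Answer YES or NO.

YES

1. [add_assoc →] (((- (- (a * (3 * 1)))) + a) + b)  →  ((- (- (a * (3 * 1)))) + (a + b))
2. [neg_neg →] (- (- (a * (3 * 1))))  →  (a * (3 * 1));  E1 = ((a * (3 * 1)) + (a + b))
3. [mul_one →] (3 * 1)  →  3;  E1 = ((a * 3) + (a + b))
4. [mul_one ←] (a + b)  →  ((a + b) * 1);  E1 = ((a * 3) + ((a + b) * 1))
5. [mul_one ←] ((a * 3) + ((a + b) * 1))  →  (((a * 3) + ((a + b) * 1)) * 1)
6. [mul_one ←] 1  →  (1 * 1);  E1 = (((a * 3) + ((a + b) * (1 * 1))) * 1)
7. [add_zero ←] a  →  (a + 0);  E1 = ((((a + 0) * 3) + ((a + b) * (1 * 1))) * 1)
8. [add_zero ←] (1 * 1)  →  ((1 * 1) + 0);  E1 = ((((a + 0) * 3) + ((a + b) * ((1 * 1) + 0))) * 1)
9. [add_zero ←] 1  →  (1 + 0);  E1 = ((((a + 0) * 3) + ((a + b) * ((1 * 1) + 0))) * (1 + 0))
10. [mul_one ←] 1  →  (1 * 1);  this is E2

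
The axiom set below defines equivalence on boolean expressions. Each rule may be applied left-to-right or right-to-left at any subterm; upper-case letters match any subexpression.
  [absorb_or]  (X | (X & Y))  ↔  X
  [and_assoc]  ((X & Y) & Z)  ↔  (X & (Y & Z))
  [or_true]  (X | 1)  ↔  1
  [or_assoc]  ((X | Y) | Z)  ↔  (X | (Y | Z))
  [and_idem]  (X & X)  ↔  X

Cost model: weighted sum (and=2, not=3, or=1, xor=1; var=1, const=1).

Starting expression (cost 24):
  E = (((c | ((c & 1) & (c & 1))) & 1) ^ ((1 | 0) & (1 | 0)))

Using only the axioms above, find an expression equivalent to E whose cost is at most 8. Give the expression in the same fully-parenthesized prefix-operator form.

((c & 1) ^ (1 | 0))   [cost 8]

1. [and_idem →] ((c & 1) & (c & 1))  →  (c & 1);  E = (((c | (c & 1)) & 1) ^ ((1 | 0) & (1 | 0)))
2. [and_idem →] ((1 | 0) & (1 | 0))  →  (1 | 0);  E = (((c | (c & 1)) & 1) ^ (1 | 0))
3. [absorb_or →] (c | (c & 1))  →  c;  cost 8 ≤ 8, done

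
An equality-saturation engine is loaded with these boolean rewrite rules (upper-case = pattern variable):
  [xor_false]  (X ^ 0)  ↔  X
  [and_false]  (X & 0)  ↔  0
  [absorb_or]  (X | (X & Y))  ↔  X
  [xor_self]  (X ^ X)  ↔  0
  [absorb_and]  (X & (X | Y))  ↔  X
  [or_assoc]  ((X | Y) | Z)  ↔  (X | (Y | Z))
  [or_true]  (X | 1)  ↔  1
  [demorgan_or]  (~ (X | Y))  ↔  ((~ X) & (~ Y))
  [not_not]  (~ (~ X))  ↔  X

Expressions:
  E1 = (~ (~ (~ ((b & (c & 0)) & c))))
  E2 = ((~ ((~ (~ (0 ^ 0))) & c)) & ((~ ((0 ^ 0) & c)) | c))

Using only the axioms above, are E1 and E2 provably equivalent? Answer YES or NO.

1. [not_not →] (~ (~ ((b & (c & 0)) & c)))  →  ((b & (c & 0)) & c);  E1 = (~ ((b & (c & 0)) & c))
2. [and_false →] (c & 0)  →  0;  E1 = (~ ((b & 0) & c))
3. [and_false →] (b & 0)  →  0;  E1 = (~ (0 & c))
4. [xor_self ←] 0  →  (0 ^ 0);  E1 = (~ ((0 ^ 0) & c))
5. [absorb_and ←] (~ ((0 ^ 0) & c))  →  ((~ ((0 ^ 0) & c)) & ((~ ((0 ^ 0) & c)) | c))
6. [not_not ←] (0 ^ 0)  →  (~ (~ (0 ^ 0)));  this is E2

YES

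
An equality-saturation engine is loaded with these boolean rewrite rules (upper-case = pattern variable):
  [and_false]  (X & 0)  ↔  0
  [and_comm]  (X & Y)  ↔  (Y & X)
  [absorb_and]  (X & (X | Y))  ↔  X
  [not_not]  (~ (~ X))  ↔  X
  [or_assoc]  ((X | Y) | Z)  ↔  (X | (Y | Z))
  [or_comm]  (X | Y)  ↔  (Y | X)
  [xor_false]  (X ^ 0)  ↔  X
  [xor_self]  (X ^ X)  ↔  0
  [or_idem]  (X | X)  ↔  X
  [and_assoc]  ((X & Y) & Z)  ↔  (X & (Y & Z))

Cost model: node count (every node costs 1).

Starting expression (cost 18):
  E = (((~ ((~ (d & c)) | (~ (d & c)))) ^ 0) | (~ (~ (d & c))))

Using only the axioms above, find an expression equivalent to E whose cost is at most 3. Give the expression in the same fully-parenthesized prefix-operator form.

1. [xor_false →] ((~ ((~ (d & c)) | (~ (d & c)))) ^ 0)  →  (~ ((~ (d & c)) | (~ (d & c))));  E = ((~ ((~ (d & c)) | (~ (d & c)))) | (~ (~ (d & c))))
2. [or_idem →] ((~ (d & c)) | (~ (d & c)))  →  (~ (d & c));  E = ((~ (~ (d & c))) | (~ (~ (d & c))))
3. [or_idem →] ((~ (~ (d & c))) | (~ (~ (d & c))))  →  (~ (~ (d & c)))
4. [not_not →] (~ (~ (d & c)))  →  (d & c);  cost 3 ≤ 3, done

(d & c)   [cost 3]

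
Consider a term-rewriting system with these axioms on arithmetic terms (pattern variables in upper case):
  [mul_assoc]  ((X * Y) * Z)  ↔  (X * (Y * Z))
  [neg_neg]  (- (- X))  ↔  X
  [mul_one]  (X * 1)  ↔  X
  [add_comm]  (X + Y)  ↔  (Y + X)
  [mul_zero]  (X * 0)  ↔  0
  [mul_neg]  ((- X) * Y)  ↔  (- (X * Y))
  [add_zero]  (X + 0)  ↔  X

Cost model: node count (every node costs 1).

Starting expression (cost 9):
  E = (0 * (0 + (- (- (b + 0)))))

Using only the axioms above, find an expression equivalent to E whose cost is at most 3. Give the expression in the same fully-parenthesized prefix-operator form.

(0 * b)   [cost 3]

(1) (- (- (b + 0)))  =[neg_neg →]=  (b + 0)    ⊢ (0 * (0 + (b + 0)))
(2) (b + 0)  =[add_zero →]=  b    ⊢ (0 * (0 + b))
(3) (0 + b)  =[add_comm →]=  (b + 0)    ⊢ (0 * (b + 0))
(4) (b + 0)  =[add_zero →]=  b    ⊢ cost 3, within 3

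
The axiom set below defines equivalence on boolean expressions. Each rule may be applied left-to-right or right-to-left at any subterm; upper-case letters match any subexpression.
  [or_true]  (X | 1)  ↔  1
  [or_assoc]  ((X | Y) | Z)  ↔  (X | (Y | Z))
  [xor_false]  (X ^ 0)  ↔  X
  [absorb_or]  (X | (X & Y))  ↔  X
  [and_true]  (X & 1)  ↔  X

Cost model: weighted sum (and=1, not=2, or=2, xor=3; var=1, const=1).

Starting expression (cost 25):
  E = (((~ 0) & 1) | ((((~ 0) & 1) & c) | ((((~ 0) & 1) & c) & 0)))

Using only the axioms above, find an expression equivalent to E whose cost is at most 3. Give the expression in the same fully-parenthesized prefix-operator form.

(1) ((((~ 0) & 1) & c) | ((((~ 0) & 1) & c) & 0))  =[absorb_or →]=  (((~ 0) & 1) & c)    ⊢ (((~ 0) & 1) | (((~ 0) & 1) & c))
(2) (((~ 0) & 1) | (((~ 0) & 1) & c))  =[absorb_or →]=  ((~ 0) & 1)
(3) ((~ 0) & 1)  =[and_true →]=  (~ 0)    ⊢ cost 3, within 3

(~ 0)   [cost 3]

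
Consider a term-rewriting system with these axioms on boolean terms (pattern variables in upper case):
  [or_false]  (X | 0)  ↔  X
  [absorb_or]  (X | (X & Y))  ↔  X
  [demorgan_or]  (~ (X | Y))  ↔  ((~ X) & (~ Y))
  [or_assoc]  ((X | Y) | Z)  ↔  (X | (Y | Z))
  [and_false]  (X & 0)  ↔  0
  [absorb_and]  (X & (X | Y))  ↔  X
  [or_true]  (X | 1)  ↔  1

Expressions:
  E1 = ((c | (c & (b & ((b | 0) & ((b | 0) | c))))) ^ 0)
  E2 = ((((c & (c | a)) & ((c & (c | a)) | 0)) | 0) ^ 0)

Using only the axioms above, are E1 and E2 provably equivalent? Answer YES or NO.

YES

step 1: absorb_and (→) rewrites ((b | 0) & ((b | 0) | c)) into (b | 0), now ((c | (c & (b & (b | 0)))) ^ 0)
step 2: absorb_and (→) rewrites (b & (b | 0)) into b, now ((c | (c & b)) ^ 0)
step 3: absorb_or (→) rewrites (c | (c & b)) into c, now (c ^ 0)
step 4: absorb_and (←) rewrites c into (c & (c | a)), now ((c & (c | a)) ^ 0)
step 5: absorb_and (←) rewrites (c & (c | a)) into ((c & (c | a)) & ((c & (c | a)) | 0)), now (((c & (c | a)) & ((c & (c | a)) | 0)) ^ 0)
step 6: or_false (←) rewrites ((c & (c | a)) & ((c & (c | a)) | 0)) into (((c & (c | a)) & ((c & (c | a)) | 0)) | 0), which is E2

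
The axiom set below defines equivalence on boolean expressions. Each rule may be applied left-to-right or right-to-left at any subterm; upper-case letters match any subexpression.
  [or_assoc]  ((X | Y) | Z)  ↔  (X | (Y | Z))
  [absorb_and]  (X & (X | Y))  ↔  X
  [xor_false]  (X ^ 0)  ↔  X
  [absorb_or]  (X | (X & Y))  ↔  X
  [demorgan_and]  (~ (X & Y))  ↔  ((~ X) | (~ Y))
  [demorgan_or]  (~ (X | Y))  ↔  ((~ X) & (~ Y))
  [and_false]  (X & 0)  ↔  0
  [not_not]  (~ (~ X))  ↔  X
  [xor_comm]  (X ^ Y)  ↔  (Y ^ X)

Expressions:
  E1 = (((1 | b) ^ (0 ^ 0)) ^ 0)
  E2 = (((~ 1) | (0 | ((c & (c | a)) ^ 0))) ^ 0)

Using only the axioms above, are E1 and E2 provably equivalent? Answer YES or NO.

NO

Every axiom is a valid identity, so a rewrite proof would force E1 and E2 to agree under every assignment.
At a=0, b=0, c=0: E1 = 1 but E2 = 0; they differ, so no derivation exists.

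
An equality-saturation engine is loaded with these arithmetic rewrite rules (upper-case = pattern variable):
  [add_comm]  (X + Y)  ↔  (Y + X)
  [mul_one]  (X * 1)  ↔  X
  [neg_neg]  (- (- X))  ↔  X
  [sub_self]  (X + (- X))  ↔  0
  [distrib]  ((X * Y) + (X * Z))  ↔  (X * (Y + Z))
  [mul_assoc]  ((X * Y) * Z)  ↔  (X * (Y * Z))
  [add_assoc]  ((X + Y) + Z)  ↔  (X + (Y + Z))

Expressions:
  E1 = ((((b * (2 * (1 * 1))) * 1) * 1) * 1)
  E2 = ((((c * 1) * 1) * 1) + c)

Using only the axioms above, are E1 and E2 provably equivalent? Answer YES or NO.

NO

The axioms are sound identities: if E1 ↔* E2 then E1 and E2 evaluate identically under any assignment.
Under b=0, c=1: E1 evaluates to 0, E2 to 2. Distinct ⇒ no rewrite sequence connects them.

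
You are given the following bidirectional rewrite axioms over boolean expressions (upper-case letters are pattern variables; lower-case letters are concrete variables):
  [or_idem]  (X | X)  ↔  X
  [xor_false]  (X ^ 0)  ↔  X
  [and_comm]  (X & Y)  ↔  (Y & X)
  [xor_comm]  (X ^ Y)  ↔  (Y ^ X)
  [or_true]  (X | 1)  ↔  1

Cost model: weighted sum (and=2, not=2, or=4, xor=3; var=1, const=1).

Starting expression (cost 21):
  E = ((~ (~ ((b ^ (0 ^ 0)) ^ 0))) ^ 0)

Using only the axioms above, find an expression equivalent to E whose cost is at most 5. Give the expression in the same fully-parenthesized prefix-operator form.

1. [xor_false →] ((b ^ (0 ^ 0)) ^ 0)  →  (b ^ (0 ^ 0));  E = ((~ (~ (b ^ (0 ^ 0)))) ^ 0)
2. [xor_false →] (0 ^ 0)  →  0;  E = ((~ (~ (b ^ 0))) ^ 0)
3. [xor_false →] ((~ (~ (b ^ 0))) ^ 0)  →  (~ (~ (b ^ 0)))
4. [xor_false →] (b ^ 0)  →  b;  cost 5 ≤ 5, done

(~ (~ b))   [cost 5]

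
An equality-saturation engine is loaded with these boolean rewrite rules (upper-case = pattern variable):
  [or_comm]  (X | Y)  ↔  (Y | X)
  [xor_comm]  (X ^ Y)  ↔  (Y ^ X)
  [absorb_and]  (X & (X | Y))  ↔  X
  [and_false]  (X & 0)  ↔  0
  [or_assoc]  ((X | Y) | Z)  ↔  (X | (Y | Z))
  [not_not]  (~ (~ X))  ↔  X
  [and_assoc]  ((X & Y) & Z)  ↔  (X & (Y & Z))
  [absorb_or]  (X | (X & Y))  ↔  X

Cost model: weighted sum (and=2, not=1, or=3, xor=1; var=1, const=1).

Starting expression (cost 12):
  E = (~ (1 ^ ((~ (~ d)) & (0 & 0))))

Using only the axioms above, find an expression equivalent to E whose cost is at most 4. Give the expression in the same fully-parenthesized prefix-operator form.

(1) (0 & 0)  =[and_false →]=  0    ⊢ (~ (1 ^ ((~ (~ d)) & 0)))
(2) (~ (~ d))  =[not_not →]=  d    ⊢ (~ (1 ^ (d & 0)))
(3) (d & 0)  =[and_false →]=  0    ⊢ cost 4, within 4

(~ (1 ^ 0))   [cost 4]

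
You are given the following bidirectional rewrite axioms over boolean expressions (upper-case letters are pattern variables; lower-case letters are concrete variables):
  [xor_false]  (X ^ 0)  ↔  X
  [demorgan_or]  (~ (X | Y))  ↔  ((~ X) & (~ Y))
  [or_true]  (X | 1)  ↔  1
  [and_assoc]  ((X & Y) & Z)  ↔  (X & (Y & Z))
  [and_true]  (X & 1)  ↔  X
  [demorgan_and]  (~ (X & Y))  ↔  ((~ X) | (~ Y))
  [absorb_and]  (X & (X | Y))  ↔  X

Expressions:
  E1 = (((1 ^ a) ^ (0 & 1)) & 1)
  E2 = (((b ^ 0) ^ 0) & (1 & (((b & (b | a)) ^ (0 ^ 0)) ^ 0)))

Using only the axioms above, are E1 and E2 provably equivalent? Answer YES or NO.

The axioms are sound identities: if E1 ↔* E2 then E1 and E2 evaluate identically under any assignment.
Under a=0, b=0: E1 evaluates to 1, E2 to 0. Distinct ⇒ no rewrite sequence connects them.

NO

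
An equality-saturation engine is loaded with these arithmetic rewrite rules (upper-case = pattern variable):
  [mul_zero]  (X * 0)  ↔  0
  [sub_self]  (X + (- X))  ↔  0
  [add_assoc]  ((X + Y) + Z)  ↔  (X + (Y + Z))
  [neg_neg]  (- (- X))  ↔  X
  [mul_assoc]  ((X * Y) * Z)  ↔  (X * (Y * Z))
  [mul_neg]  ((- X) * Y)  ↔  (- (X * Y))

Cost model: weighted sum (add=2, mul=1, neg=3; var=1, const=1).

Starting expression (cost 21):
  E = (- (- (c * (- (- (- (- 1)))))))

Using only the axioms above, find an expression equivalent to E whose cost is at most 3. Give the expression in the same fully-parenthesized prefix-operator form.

step 1: neg_neg (→) rewrites (- (- (c * (- (- (- (- 1))))))) into (c * (- (- (- (- 1)))))
step 2: neg_neg (→) rewrites (- (- (- (- 1)))) into (- (- 1)), now (c * (- (- 1)))
step 3: neg_neg (→) rewrites (- (- 1)) into 1, reaching cost 3 (bound 3)

(c * 1)   [cost 3]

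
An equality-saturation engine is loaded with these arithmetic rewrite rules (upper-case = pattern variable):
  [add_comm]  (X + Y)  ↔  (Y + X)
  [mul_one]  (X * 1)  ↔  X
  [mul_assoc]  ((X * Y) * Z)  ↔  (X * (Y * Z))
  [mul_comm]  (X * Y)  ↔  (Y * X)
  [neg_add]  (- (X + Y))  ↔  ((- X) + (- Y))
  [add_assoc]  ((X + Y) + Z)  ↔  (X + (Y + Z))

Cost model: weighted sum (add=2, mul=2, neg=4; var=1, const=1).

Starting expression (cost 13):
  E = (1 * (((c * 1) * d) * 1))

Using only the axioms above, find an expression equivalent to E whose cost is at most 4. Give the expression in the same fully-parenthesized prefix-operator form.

(c * d)   [cost 4]

(1) (((c * 1) * d) * 1)  =[mul_one →]=  ((c * 1) * d)    ⊢ (1 * ((c * 1) * d))
(2) (1 * ((c * 1) * d))  =[mul_comm →]=  (((c * 1) * d) * 1)
(3) (c * 1)  =[mul_one →]=  c    ⊢ ((c * d) * 1)
(4) ((c * d) * 1)  =[mul_one →]=  (c * d)    ⊢ cost 4, within 4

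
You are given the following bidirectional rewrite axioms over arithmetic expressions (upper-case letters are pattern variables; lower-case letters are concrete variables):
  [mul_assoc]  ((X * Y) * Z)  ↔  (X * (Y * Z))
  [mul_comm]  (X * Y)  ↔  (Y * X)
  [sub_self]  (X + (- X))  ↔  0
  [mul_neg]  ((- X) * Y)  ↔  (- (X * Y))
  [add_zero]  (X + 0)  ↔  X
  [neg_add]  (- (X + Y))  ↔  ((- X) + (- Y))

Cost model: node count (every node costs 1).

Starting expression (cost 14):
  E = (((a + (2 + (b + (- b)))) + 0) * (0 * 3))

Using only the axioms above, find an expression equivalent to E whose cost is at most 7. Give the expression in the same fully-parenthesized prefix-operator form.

((a + 2) * (0 * 3))   [cost 7]

1. [sub_self →] (b + (- b))  →  0;  E = (((a + (2 + 0)) + 0) * (0 * 3))
2. [add_zero →] (2 + 0)  →  2;  E = (((a + 2) + 0) * (0 * 3))
3. [add_zero →] ((a + 2) + 0)  →  (a + 2);  cost 7 ≤ 7, done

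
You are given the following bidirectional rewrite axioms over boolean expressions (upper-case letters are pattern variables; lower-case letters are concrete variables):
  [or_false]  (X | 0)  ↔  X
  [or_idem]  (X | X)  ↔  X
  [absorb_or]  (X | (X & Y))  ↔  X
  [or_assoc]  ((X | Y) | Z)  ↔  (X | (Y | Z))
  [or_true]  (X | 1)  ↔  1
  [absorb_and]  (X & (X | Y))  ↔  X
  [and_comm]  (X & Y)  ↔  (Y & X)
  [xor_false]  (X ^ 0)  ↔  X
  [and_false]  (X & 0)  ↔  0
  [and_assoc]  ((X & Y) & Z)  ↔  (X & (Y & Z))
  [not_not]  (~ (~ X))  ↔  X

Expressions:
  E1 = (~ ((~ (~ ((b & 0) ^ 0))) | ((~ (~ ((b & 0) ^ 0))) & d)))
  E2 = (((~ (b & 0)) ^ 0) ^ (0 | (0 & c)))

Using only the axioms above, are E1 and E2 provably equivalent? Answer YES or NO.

YES

(1) ((~ (~ ((b & 0) ^ 0))) | ((~ (~ ((b & 0) ^ 0))) & d))  =[absorb_or →]=  (~ (~ ((b & 0) ^ 0)))    ⊢ (~ (~ (~ ((b & 0) ^ 0))))
(2) (~ (~ (~ ((b & 0) ^ 0))))  =[not_not →]=  (~ ((b & 0) ^ 0))
(3) ((b & 0) ^ 0)  =[xor_false →]=  (b & 0)    ⊢ (~ (b & 0))
(4) (~ (b & 0))  =[xor_false ←]=  ((~ (b & 0)) ^ 0)
(5) (~ (b & 0))  =[xor_false ←]=  ((~ (b & 0)) ^ 0)    ⊢ (((~ (b & 0)) ^ 0) ^ 0)
(6) 0  =[absorb_or ←]=  (0 | (0 & c))    ⊢ E2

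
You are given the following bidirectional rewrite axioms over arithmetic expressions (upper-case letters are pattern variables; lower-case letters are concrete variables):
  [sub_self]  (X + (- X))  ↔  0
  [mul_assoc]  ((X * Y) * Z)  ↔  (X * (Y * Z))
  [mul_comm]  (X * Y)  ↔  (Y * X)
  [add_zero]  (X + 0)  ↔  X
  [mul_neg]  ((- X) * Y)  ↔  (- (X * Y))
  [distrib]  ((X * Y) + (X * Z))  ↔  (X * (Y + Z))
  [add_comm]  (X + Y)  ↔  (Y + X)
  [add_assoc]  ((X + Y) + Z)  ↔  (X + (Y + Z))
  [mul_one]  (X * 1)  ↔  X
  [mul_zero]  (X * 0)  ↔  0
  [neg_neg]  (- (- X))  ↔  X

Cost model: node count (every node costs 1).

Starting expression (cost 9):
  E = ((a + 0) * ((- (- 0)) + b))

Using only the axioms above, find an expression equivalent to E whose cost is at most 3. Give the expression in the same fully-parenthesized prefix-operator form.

(1) (- (- 0))  =[neg_neg →]=  0    ⊢ ((a + 0) * (0 + b))
(2) (0 + b)  =[add_comm →]=  (b + 0)    ⊢ ((a + 0) * (b + 0))
(3) (a + 0)  =[add_zero →]=  a    ⊢ (a * (b + 0))
(4) (b + 0)  =[add_zero →]=  b    ⊢ cost 3, within 3

(a * b)   [cost 3]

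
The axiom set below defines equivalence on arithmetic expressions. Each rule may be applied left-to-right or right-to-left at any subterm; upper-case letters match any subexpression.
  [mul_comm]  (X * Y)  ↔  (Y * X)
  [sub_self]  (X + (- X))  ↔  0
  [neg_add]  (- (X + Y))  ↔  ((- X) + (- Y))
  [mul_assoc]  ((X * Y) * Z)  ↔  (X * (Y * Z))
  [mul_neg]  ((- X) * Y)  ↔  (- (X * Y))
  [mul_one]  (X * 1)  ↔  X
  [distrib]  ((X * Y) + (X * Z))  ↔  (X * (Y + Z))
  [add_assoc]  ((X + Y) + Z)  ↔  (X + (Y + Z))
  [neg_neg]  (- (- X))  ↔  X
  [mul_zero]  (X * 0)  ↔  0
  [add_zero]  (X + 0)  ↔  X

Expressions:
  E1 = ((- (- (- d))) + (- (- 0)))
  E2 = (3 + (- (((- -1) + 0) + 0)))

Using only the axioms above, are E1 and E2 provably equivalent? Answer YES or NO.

NO

All listed rules preserve value, hence provable equivalence implies equal values everywhere; look for a separating assignment.
d=0 gives E1 ↦ 0, E2 ↦ 2; values differ ⇒ not provably equivalent.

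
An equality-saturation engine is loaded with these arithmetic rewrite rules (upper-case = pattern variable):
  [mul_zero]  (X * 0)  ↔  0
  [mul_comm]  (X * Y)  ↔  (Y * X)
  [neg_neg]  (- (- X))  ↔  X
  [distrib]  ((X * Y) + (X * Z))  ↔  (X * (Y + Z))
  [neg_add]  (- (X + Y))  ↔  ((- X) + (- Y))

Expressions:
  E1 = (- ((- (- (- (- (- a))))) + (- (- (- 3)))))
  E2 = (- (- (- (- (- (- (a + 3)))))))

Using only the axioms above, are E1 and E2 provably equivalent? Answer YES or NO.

YES

(1) (- (- (- a)))  =[neg_neg →]=  (- a)    ⊢ (- ((- (- (- a))) + (- (- (- 3)))))
(2) (- (- a))  =[neg_neg →]=  a    ⊢ (- ((- a) + (- (- (- 3)))))
(3) (- (- 3))  =[neg_neg →]=  3    ⊢ (- ((- a) + (- 3)))
(4) (- ((- a) + (- 3)))  =[neg_add →]=  ((- (- a)) + (- (- 3)))
(5) (- (- 3))  =[neg_neg →]=  3    ⊢ ((- (- a)) + 3)
(6) (- (- a))  =[neg_neg →]=  a    ⊢ (a + 3)
(7) (a + 3)  =[neg_neg ←]=  (- (- (a + 3)))
(8) (- (a + 3))  =[neg_neg ←]=  (- (- (- (a + 3))))    ⊢ (- (- (- (- (a + 3)))))
(9) (- (- (a + 3)))  =[neg_neg ←]=  (- (- (- (- (a + 3)))))    ⊢ E2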